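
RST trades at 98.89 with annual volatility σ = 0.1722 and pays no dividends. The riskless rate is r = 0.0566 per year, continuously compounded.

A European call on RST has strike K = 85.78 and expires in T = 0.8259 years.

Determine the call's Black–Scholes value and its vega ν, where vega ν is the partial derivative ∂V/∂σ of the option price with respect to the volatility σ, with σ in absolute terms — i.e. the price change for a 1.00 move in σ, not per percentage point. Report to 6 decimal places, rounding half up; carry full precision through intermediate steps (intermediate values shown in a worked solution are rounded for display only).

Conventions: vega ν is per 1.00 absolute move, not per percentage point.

price = 17.803832
ν = 15.687114

σ√T = 0.1722·√0.8259 = 0.156494
d₁ = (ln(S/K) + (r+σ²/2)T) / (σ√T) = (ln(98.89/85.78) + (0.0566+0.1722²/2)·0.8259) / 0.156494 = (0.142222 + 0.058991) / 0.156494 = 1.285760
d₂ = d₁ − σ√T = 1.285760 − 0.156494 = 1.129266
e^{−rT} = 0.954330
N(d₁) = 0.900737,  N(d₂) = 0.870607
Call price V = S·N(d₁) − K·e^{−rT}·N(d₂) = 89.073838 − 71.270006 = 17.803832
φ(d₁) = (1/√(2π))·e^{−d₁²/2} = 0.174553
ν = S·φ(d₁)·√T = 15.687114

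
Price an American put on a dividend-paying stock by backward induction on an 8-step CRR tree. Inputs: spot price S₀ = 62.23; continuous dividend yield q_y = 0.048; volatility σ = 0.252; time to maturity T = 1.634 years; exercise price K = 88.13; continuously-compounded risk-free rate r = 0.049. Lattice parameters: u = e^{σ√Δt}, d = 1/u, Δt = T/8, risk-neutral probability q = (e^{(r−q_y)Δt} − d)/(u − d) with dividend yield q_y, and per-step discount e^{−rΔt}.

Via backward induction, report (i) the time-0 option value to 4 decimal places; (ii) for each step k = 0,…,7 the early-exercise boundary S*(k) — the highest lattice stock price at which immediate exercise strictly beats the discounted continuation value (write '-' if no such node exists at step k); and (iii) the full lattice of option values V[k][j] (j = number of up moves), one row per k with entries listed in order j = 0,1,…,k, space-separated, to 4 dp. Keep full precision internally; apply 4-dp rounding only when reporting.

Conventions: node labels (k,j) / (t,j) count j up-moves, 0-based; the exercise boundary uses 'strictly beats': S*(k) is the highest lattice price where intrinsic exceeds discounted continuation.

Δt=0.20425  u=1.12063  d=0.89236  q=0.47245  discount=0.99004
step 8 (expiry): payoffs max(K−S,0) = 63.1087 56.7081 48.6702 38.5762 25.9000 9.9812 0.0000 0.0000 0.0000
step 7: (k=7,j=0): S=28.0395, K−S=60.0905, hold=59.4864 ⇒ V=60.0905 exercise | (k=7,j=1): S=35.2122, K−S=52.9178, hold=52.3837 ⇒ V=52.9178 exercise | (k=7,j=2): S=44.2197, K−S=43.9103, hold=43.4641 ⇒ V=43.9103 exercise | (k=7,j=3): S=55.5314, K−S=32.5986, hold=32.2628 ⇒ V=32.5986 exercise | (k=7,j=4): S=69.7367, K−S=18.3933, hold=18.1961 ⇒ V=18.3933 exercise | (k=7,j=5): S=87.5757, K−S=0.5543, hold=5.2131 ⇒ V=5.2131 continue | (k=7,j=6): S=109.9782, K−S=0.0000, hold=0.0000 ⇒ V=0.0000 continue | (k=7,j=7): S=138.1113, K−S=0.0000, hold=0.0000 ⇒ V=0.0000 continue  boundary S*=69.7367
step 6: (k=6,j=0): S=31.4219, K−S=56.7081, hold=56.1371 ⇒ V=56.7081 exercise | (k=6,j=1): S=39.4598, K−S=48.6702, hold=48.1776 ⇒ V=48.6702 exercise | (k=6,j=2): S=49.5538, K−S=38.5762, hold=38.1820 ⇒ V=38.5762 exercise | (k=6,j=3): S=62.2300, K−S=25.9000, hold=25.6295 ⇒ V=25.9000 exercise | (k=6,j=4): S=78.1488, K−S=9.9812, hold=12.0451 ⇒ V=12.0451 continue | (k=6,j=5): S=98.1398, K−S=0.0000, hold=2.7228 ⇒ V=2.7228 continue | (k=6,j=6): S=123.2446, K−S=0.0000, hold=0.0000 ⇒ V=0.0000 continue  boundary S*=62.2300
step 5: (k=5,j=0): S=35.2122, K−S=52.9178, hold=52.3837 ⇒ V=52.9178 exercise | (k=5,j=1): S=44.2197, K−S=43.9103, hold=43.4641 ⇒ V=43.9103 exercise | (k=5,j=2): S=55.5314, K−S=32.5986, hold=32.2628 ⇒ V=32.5986 exercise | (k=5,j=3): S=69.7367, K−S=18.3933, hold=19.1615 ⇒ V=19.1615 continue | (k=5,j=4): S=87.5757, K−S=0.5543, hold=7.5647 ⇒ V=7.5647 continue | (k=5,j=5): S=109.9782, K−S=0.0000, hold=1.4221 ⇒ V=1.4221 continue  boundary S*=55.5314
step 4: (k=4,j=0): S=39.4598, K−S=48.6702, hold=48.1776 ⇒ V=48.6702 exercise | (k=4,j=1): S=49.5538, K−S=38.5762, hold=38.1820 ⇒ V=38.5762 exercise | (k=4,j=2): S=62.2300, K−S=25.9000, hold=25.9888 ⇒ V=25.9888 continue | (k=4,j=3): S=78.1488, K−S=9.9812, hold=13.5463 ⇒ V=13.5463 continue | (k=4,j=4): S=98.1398, K−S=0.0000, hold=4.6161 ⇒ V=4.6161 continue  boundary S*=49.5538
step 3: (k=3,j=0): S=44.2197, K−S=43.9103, hold=43.4641 ⇒ V=43.9103 exercise | (k=3,j=1): S=55.5314, K−S=32.5986, hold=32.3043 ⇒ V=32.5986 exercise | (k=3,j=2): S=69.7367, K−S=18.3933, hold=19.9100 ⇒ V=19.9100 continue | (k=3,j=3): S=87.5757, K−S=0.5543, hold=9.2343 ⇒ V=9.2343 continue  boundary S*=55.5314
step 2: (k=2,j=0): S=49.5538, K−S=38.5762, hold=38.1820 ⇒ V=38.5762 exercise | (k=2,j=1): S=62.2300, K−S=25.9000, hold=26.3389 ⇒ V=26.3389 continue | (k=2,j=2): S=78.1488, K−S=9.9812, hold=14.7182 ⇒ V=14.7182 continue  boundary S*=49.5538
step 1: (k=1,j=0): S=55.5314, K−S=32.5986, hold=32.4681 ⇒ V=32.5986 exercise | (k=1,j=1): S=69.7367, K−S=18.3933, hold=20.6411 ⇒ V=20.6411 continue  boundary S*=55.5314
step 0: (k=0,j=0): S=62.2300, K−S=25.9000, hold=26.6809 ⇒ V=26.6809 continue  boundary S*=-

price = 26.6809
boundary = - 55.5314 49.5538 55.5314 49.5538 55.5314 62.2300 69.7367
tree:
26.6809
32.5986 20.6411
38.5762 26.3389 14.7182
43.9103 32.5986 19.9100 9.2343
48.6702 38.5762 25.9888 13.5463 4.6161
52.9178 43.9103 32.5986 19.1615 7.5647 1.4221
56.7081 48.6702 38.5762 25.9000 12.0451 2.7228 0.0000
60.0905 52.9178 43.9103 32.5986 18.3933 5.2131 0.0000 0.0000
63.1087 56.7081 48.6702 38.5762 25.9000 9.9812 0.0000 0.0000 0.0000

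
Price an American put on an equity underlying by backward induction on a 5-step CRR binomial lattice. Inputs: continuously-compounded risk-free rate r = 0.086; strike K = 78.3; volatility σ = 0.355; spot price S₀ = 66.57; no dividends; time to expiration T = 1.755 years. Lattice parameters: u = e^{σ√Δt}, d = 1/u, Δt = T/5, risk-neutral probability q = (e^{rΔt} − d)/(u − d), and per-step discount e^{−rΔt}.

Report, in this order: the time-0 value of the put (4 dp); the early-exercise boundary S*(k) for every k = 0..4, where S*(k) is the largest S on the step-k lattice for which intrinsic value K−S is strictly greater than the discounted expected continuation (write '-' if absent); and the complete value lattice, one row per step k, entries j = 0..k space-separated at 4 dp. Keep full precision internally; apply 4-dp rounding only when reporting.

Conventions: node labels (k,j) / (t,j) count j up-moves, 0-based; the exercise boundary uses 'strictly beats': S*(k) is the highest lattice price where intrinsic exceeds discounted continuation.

price = 15.3064
boundary = - 53.9433 43.7116 53.9433 66.5700
tree:
15.3064
24.3567 7.8522
34.5884 14.1014 2.5450
42.8795 24.3567 5.4637 0.0000
49.5979 34.5884 11.7300 0.0000 0.0000
55.0420 42.8795 24.3567 0.0000 0.0000 0.0000

Δt=0.35100, u=1.23407, d=0.81032, q=0.51993, disc=e^(-rΔt)=0.97027
k=5 terminal: V=max(K-S,0) → 55.0420 42.8795 24.3567 0.0000 0.0000 0.0000
k=4: j=0 S=28.7021 intr=49.5979 cont=47.2696 V=49.5979[EX]; j=1 S=43.7116 intr=34.5884 cont=32.2602 V=34.5884[EX]; j=2 S=66.5700 intr=11.7300 cont=11.3451 V=11.7300[EX]; j=3 S=101.3820 intr=0.0000 cont=0.0000 V=0.0000[hold]; j=4 S=154.3985 intr=0.0000 cont=0.0000 V=0.0000[hold]  S*(4)=66.5700
k=3: j=0 S=35.4205 intr=42.8795 cont=40.5512 V=42.8795[EX]; j=1 S=53.9433 intr=24.3567 cont=22.0285 V=24.3567[EX]; j=2 S=82.1523 intr=0.0000 cont=5.4637 V=5.4637[hold]; j=3 S=125.1128 intr=0.0000 cont=0.0000 V=0.0000[hold]  S*(3)=53.9433
k=2: j=0 S=43.7116 intr=34.5884 cont=32.2602 V=34.5884[EX]; j=1 S=66.5700 intr=11.7300 cont=14.1014 V=14.1014[hold]; j=2 S=101.3820 intr=0.0000 cont=2.5450 V=2.5450[hold]  S*(2)=43.7116
k=1: j=0 S=53.9433 intr=24.3567 cont=23.2248 V=24.3567[EX]; j=1 S=82.1523 intr=0.0000 cont=7.8522 V=7.8522[hold]  S*(1)=53.9433
k=0: j=0 S=66.5700 intr=11.7300 cont=15.3064 V=15.3064[hold]  S*(0)=-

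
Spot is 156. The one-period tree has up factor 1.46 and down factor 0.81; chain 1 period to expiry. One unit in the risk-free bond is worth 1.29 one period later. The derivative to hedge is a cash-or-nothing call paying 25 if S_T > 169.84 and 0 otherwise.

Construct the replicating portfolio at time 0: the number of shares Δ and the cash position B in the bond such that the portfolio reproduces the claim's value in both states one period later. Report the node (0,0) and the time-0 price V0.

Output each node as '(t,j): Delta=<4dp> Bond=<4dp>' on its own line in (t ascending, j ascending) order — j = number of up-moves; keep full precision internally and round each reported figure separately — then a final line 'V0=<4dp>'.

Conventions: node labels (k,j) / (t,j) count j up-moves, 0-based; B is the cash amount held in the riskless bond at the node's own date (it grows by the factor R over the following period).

(0,0): Delta=0.2465 Bond=-24.1503
V0=14.3113

Risk-neutral probability p* = (R−d)/(u−d) = (1.29−0.81)/(1.46−0.81) = 0.7385.
Expiry values: V(1,0)=0.0000, V(1,1)=25.0000
Node (0,0) S=156.0000: V=(p*·25.0000+(1−p*)·0.0000)/1.29=14.3113; Δ=(25.0000−0.0000)/(227.7600−126.3600)=0.2465; B=V−Δ·S=-24.1503
Sanity check at the root: Δ(0,0)·S0 + B(0,0) reproduces V0 = 14.3113.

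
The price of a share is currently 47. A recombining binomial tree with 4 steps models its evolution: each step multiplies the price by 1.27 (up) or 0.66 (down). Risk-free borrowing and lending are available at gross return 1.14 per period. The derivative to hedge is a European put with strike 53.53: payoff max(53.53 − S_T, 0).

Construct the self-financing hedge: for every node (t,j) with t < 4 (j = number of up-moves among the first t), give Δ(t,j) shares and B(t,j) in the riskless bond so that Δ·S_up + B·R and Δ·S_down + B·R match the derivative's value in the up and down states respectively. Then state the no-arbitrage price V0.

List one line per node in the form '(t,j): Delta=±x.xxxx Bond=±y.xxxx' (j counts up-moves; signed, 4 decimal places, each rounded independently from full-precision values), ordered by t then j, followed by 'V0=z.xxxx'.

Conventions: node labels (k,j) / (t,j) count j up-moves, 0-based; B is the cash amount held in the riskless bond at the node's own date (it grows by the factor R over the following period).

(0,0): Delta=-0.2331 Bond=13.7130
(1,0): Delta=-0.7479 Bond=31.6044
(1,1): Delta=-0.1606 Bond=11.3072
(2,0): Delta=-1.0000 Bond=41.1896
(2,1): Delta=-0.7125 Bond=34.6314
(2,2): Delta=-0.0829 Bond=7.0019
(3,0): Delta=-1.0000 Bond=46.9561
(3,1): Delta=-1.0000 Bond=46.9561
(3,2): Delta=-0.6720 Bond=37.4549
(3,3): Delta=0.0000 Bond=0.0000
V0=2.7594

Risk-neutral probability p* = (R−d)/(u−d) = (1.14−0.66)/(1.27−0.66) = 0.7869.
At maturity the claim pays: V(4,0)=44.6119, V(4,1)=36.3694, V(4,2)=20.5088, V(4,3)=0.0000, V(4,4)=0.0000
Node (3,0) S=13.5123: V=(p*·36.3694+(1−p*)·44.6119)/1.14=33.4438; Δ=(36.3694−44.6119)/(17.1606−8.9181)=-1.0000; B=V−Δ·S=46.9561
Node (3,1) S=26.0010: V=(p*·20.5088+(1−p*)·36.3694)/1.14=20.9552; Δ=(20.5088−36.3694)/(33.0212−17.1606)=-1.0000; B=V−Δ·S=46.9561
Node (3,2) S=50.0322: V=(p*·0.0000+(1−p*)·20.5088)/1.14=3.8340; Δ=(0.0000−20.5088)/(63.5408−33.0212)=-0.6720; B=V−Δ·S=37.4549
Node (3,3) S=96.2740: V=(p*·0.0000+(1−p*)·0.0000)/1.14=0.0000; Δ=(0.0000−0.0000)/(122.2680−63.5408)=0.0000; B=V−Δ·S=0.0000
Node (2,0) S=20.4732: V=(p*·20.9552+(1−p*)·33.4438)/1.14=20.7164; Δ=(20.9552−33.4438)/(26.0010−13.5123)=-1.0000; B=V−Δ·S=41.1896
Node (2,1) S=39.3954: V=(p*·3.8340+(1−p*)·20.9552)/1.14=6.5638; Δ=(3.8340−20.9552)/(50.0322−26.0010)=-0.7125; B=V−Δ·S=34.6314
Node (2,2) S=75.8063: V=(p*·0.0000+(1−p*)·3.8340)/1.14=0.7167; Δ=(0.0000−3.8340)/(96.2740−50.0322)=-0.0829; B=V−Δ·S=7.0019
Node (1,0) S=31.0200: V=(p*·6.5638+(1−p*)·20.7164)/1.14=8.4035; Δ=(6.5638−20.7164)/(39.3954−20.4732)=-0.7479; B=V−Δ·S=31.6044
Node (1,1) S=59.6900: V=(p*·0.7167+(1−p*)·6.5638)/1.14=1.7218; Δ=(0.7167−6.5638)/(75.8063−39.3954)=-0.1606; B=V−Δ·S=11.3072
Node (0,0) S=47.0000: V=(p*·1.7218+(1−p*)·8.4035)/1.14=2.7594; Δ=(1.7218−8.4035)/(59.6900−31.0200)=-0.2331; B=V−Δ·S=13.7130
Check: Δ(0,0)·S0 + B(0,0) = 2.7594 = V0.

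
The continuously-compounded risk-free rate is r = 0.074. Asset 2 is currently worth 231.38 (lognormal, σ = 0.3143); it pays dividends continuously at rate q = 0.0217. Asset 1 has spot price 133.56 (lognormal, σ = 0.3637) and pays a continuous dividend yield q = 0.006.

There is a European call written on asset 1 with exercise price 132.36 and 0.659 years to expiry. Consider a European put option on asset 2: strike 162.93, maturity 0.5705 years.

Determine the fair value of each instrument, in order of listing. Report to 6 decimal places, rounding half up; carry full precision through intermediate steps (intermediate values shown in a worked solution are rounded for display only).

price(asset 1 call K=132.36) = 18.940157
price(asset 2 put K=162.93) = 1.029388

[asset 1 call K=132.36]
σ√T = 0.3637·√0.659 = 0.295247
d₁ = (ln(S/K) + (r−q+σ²/2)T) / (σ√T) = (ln(133.56/132.36) + (0.074−0.006+0.3637²/2)·0.659) / 0.295247 = (0.009025 + 0.088397) / 0.295247 = 0.329970
d₂ = d₁ − σ√T = 0.329970 − 0.295247 = 0.034723
e^{−rT} = 0.952404
e^{−qT} = 0.996054
N(d₁) = 0.629289,  N(d₂) = 0.513850
price = S·e^{−qT}·N(d₁) − K·e^{−rT}·N(d₂) = 83.716139 − 64.775982 = 18.940157
[asset 2 put K=162.93]
σ√T = 0.3143·√0.5705 = 0.237395
d₁ = (ln(S/K) + (r−q+σ²/2)T) / (σ√T) = (ln(231.38/162.93) + (0.074−0.0217+0.3143²/2)·0.5705) / 0.237395 = (0.350741 + 0.058015) / 0.237395 = 1.721837
d₂ = d₁ − σ√T = 1.721837 − 0.237395 = 1.484442
e^{−rT} = 0.958662
e^{−qT} = 0.987696
N(−d₁) = 0.042550,  N(−d₂) = 0.068846
price = K·e^{−rT}·N(−d₂) − S·e^{−qT}·N(−d₁) = 10.753363 − 9.723975 = 1.029388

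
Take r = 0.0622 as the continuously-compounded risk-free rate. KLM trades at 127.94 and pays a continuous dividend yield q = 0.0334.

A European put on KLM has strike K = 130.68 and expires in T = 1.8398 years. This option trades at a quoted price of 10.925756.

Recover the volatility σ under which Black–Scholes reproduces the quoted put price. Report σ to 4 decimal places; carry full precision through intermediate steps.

sigma = 0.1991

At σ = 0.1991 the Black–Scholes value reproduces the quote:
σ√T = 0.1991·√1.8398 = 0.270058
d₁ = (ln(S/K) + (r−q+σ²/2)T) / (σ√T) = (ln(127.94/130.68) + (0.0622−0.0334+0.1991²/2)·1.8398) / 0.270058 = (-0.021190 + 0.089452) / 0.270058 = 0.252767
d₂ = d₁ − σ√T = 0.252767 − 0.270058 = -0.017291
e^{−rT} = 0.891869
e^{−qT} = 0.940401
N(−d₁) = 0.400224,  N(−d₂) = 0.506898
V = K·e^{−rT}·N(−d₂) − S·e^{−qT}·N(−d₁) = 59.078671 − 48.152914 = 10.925756 (the quoted price), and the Black–Scholes price is strictly increasing in σ, so σ is unique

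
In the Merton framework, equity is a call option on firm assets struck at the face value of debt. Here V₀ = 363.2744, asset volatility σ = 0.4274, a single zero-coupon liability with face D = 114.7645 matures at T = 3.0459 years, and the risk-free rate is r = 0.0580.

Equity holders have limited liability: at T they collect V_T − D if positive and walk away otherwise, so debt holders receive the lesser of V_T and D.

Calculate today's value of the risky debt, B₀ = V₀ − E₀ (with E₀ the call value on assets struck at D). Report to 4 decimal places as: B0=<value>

With assets at 363.2744 and a single debt payment of 114.7645 at 3.0459 years:
d₁ = [ln(V₀/D) + (r + σ²/2)T] / (σ√T)
   = [ln(363.2744/114.7645) + (0.0580 + 0.5·0.4274²)·3.0459] / (0.4274·√3.0459)
   = [1.152276 + 0.454861] / 0.745920 = 2.154570
d₂ = d₁ − σ√T = 2.154570 − 0.745920 = 1.408649
N(d₁) = 0.984402,  N(d₂) = 0.920531,  e^(−rT) = 0.838063
E₀ = V₀·N(d₁) − D·e^(−rT)·N(d₂)
   = 363.2744·0.984402 − 114.7645·0.838063·0.920531 = 269.071627
B₀ = V₀ − E₀ = 363.2744 − 269.071627 = 94.202773

B0=94.2028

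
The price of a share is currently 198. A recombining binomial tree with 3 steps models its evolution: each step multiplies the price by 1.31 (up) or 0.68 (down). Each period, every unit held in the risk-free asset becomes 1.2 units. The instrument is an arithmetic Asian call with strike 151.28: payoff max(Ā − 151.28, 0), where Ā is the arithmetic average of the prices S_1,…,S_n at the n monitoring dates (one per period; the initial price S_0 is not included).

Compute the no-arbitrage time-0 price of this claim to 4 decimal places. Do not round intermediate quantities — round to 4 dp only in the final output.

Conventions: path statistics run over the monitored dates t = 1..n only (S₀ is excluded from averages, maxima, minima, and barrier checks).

Under the martingale measure an up-move has probability p* = 0.8254; value the claim as the probability-weighted average of per-path payoffs, discounted 3 periods at R = 1.2.
Enumerate all 2^3 = 8 price paths (U = up ×1.31, D = down ×0.68); each path with k up-moves has probability p*^k·(1−p*)^(3−k).
DDD: Ā=96.1509, payoff=0.0000, prob=0.005323
UDD: Ā=185.2319, payoff=33.9519, prob=0.025163
DUD: Ā=143.6519, payoff=0.0000, prob=0.025163
UUD: Ā=276.7412, payoff=125.4612, prob=0.118954
DDU: Ā=115.3775, payoff=0.0000, prob=0.025163
UDU: Ā=222.2714, payoff=70.9914, prob=0.118954
DUU: Ā=180.6914, payoff=29.4114, prob=0.118954
UUU: Ā=348.0966, payoff=196.8166, prob=0.562326
Price = Σ prob·payoff / R^3 = 138.396824 / 1.728000 = 80.0908

price = 80.0908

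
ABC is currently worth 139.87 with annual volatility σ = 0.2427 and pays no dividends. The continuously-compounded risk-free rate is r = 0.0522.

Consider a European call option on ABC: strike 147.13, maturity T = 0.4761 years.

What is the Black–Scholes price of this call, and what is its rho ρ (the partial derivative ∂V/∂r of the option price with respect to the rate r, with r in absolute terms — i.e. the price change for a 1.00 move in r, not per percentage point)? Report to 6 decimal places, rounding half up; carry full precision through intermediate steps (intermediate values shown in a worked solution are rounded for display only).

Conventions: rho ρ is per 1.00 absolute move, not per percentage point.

σ√T = 0.2427·√0.4761 = 0.167463
d₁ = (ln(S/K) + (r+σ²/2)T) / (σ√T) = (ln(139.87/147.13) + (0.0522+0.2427²/2)·0.4761) / 0.167463 = (-0.050603 + 0.038874) / 0.167463 = -0.070038
d₂ = d₁ − σ√T = -0.070038 − 0.167463 = -0.237501
e^{−rT} = 0.975454
N(d₁) = 0.472082,  N(d₂) = 0.406134
Call price V = S·N(d₁) − K·e^{−rT}·N(d₂) = 66.030066 − 58.287761 = 7.742305
ρ = K·T·e^{−rT}·N(d₂) = 27.750803

price = 7.742305
ρ = 27.750803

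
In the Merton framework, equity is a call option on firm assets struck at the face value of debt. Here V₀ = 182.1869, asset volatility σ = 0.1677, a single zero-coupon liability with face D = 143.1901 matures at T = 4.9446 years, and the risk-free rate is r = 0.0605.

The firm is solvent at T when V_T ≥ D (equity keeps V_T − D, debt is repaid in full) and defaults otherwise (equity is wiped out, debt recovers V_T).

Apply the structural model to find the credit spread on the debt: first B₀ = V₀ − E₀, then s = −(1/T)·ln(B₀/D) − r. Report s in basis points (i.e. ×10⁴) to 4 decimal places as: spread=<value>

spread=32.4110

Equity is a call on the firm's assets struck at D = 143.1901:
d₁ = [ln(V₀/D) + (r + σ²/2)T] / (σ√T)
   = [ln(182.1869/143.1901) + (0.0605 + 0.5·0.1677²)·4.9446] / (0.1677·√4.9446)
   = [0.240860 + 0.368678] / 0.372905 = 1.634563
d₂ = d₁ − σ√T = 1.634563 − 0.372905 = 1.261658
N(d₁) = 0.948930,  N(d₂) = 0.896464,  e^(−rT) = 0.741449
E₀ = V₀·N(d₁) − D·e^(−rT)·N(d₂)
   = 182.1869·0.948930 − 143.1901·0.741449·0.896464 = 77.706566
B₀ = V₀ − E₀ = 182.1869 − 77.706566 = 104.480334
spread = −(1/T)·ln(B₀/D) − r = −(1/4.9446)·ln(104.480334/143.1901) − 0.0605 = 0.00324110
in basis points: 0.00324110 × 10⁴ = 32.4110 bp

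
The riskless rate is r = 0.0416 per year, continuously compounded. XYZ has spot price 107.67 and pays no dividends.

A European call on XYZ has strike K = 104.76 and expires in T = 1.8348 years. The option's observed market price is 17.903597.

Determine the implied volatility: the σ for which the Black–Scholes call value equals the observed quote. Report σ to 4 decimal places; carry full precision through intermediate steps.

At σ = 0.2152 the Black–Scholes value reproduces the quote:
σ√T = 0.2152·√1.8348 = 0.291499
d₁ = (ln(S/K) + (r+σ²/2)T) / (σ√T) = (ln(107.67/104.76) + (0.0416+0.2152²/2)·1.8348) / 0.291499 = (0.027399 + 0.118813) / 0.291499 = 0.501589
d₂ = d₁ − σ√T = 0.501589 − 0.291499 = 0.210090
e^{−rT} = 0.926513
N(d₁) = 0.692021,  N(d₂) = 0.583201
V = S·N(d₁) − K·e^{−rT}·N(d₂) = 74.509955 − 56.606358 = 17.903597 (equal to the quote); since ∂V/∂σ > 0 for all σ, the implied volatility is unique

sigma = 0.2152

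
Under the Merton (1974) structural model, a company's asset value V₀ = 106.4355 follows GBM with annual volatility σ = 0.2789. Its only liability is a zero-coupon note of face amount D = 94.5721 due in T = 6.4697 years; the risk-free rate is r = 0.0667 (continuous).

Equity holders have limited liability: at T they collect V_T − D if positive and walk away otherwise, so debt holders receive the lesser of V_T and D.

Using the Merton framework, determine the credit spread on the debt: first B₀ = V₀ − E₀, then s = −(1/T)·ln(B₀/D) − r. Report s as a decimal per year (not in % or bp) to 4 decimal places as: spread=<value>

With assets at 106.4355 and a single debt payment of 94.5721 at 6.4697 years:
d₁ = [ln(V₀/D) + (r + σ²/2)T] / (σ√T)
   = [ln(106.4355/94.5721) + (0.0667 + 0.5·0.2789²)·6.4697] / (0.2789·√6.4697)
   = [0.118177 + 0.683152] / 0.709399 = 1.129589
d₂ = d₁ − σ√T = 1.129589 − 0.709399 = 0.420190
N(d₁) = 0.870675,  N(d₂) = 0.662827,  e^(−rT) = 0.649515
E₀ = V₀·N(d₁) − D·e^(−rT)·N(d₂)
   = 106.4355·0.870675 − 94.5721·0.649515·0.662827 = 51.955955
B₀ = V₀ − E₀ = 106.4355 − 51.955955 = 54.479545
spread = −(1/T)·ln(B₀/D) − r = −(1/6.4697)·ln(54.479545/94.5721) − 0.0667 = 0.01854927

spread=0.0185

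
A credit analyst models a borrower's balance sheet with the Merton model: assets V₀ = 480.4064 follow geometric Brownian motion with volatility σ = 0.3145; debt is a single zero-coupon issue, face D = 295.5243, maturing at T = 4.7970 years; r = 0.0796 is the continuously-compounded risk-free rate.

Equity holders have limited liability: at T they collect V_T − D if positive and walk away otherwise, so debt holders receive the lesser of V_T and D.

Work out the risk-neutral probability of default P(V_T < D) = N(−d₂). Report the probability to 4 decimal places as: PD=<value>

With assets at 480.4064 and a single debt payment of 295.5243 at 4.7970 years:
d₁ = [ln(V₀/D) + (r + σ²/2)T] / (σ√T)
   = [ln(480.4064/295.5243) + (0.0796 + 0.5·0.3145²)·4.7970] / (0.3145·√4.7970)
   = [0.485881 + 0.619077] / 0.688820 = 1.604134
d₂ = d₁ − σ√T = 1.604134 − 0.688820 = 0.915314
risk-neutral PD = N(−d₂) = N(-0.915314) = 0.180013

PD=0.1800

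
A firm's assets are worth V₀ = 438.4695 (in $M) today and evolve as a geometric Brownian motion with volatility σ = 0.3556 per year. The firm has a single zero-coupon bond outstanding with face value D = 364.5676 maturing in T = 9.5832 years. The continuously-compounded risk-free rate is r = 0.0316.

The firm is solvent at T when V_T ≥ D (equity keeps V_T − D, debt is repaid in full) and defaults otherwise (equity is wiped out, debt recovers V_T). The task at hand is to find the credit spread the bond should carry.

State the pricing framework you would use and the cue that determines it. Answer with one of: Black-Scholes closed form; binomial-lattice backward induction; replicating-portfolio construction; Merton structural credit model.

framework: Merton structural credit model

Key observation: assets follow a GBM and default happens iff V_T < 364.5676; valuing claims on that split (equity as a call, risky debt as the residual) is the structural model's definition.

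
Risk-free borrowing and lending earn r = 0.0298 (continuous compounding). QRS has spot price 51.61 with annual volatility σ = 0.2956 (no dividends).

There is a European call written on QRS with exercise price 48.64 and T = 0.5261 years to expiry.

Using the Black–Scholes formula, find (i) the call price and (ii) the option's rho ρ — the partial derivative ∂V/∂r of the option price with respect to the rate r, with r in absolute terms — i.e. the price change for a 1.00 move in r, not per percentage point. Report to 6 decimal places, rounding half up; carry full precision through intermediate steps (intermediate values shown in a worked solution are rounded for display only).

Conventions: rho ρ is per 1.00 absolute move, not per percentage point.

price = 6.366029
ρ = 15.007707

σ√T = 0.2956·√0.5261 = 0.214407
d₁ = (ln(S/K) + (r+σ²/2)T) / (σ√T) = (ln(51.61/48.64) + (0.0298+0.2956²/2)·0.5261) / 0.214407 = (0.059269 + 0.038663) / 0.214407 = 0.456759
d₂ = d₁ − σ√T = 0.456759 − 0.214407 = 0.242352
e^{−rT} = 0.984444
N(d₁) = 0.676078,  N(d₂) = 0.595746
Call price V = S·N(d₁) − K·e^{−rT}·N(d₂) = 34.892369 − 28.526340 = 6.366029
ρ = K·T·e^{−rT}·N(d₂) = 15.007707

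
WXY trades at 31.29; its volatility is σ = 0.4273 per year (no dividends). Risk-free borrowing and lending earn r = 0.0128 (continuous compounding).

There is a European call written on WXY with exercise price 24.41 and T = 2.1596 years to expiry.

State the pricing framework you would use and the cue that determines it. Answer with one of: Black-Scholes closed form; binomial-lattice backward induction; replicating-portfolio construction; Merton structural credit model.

Key observation: a European claim on WXY (strike 24.41) — a lognormal (GBM) underlying with constant rate and volatility — has an exact closed-form value; no lattice or capital structure is involved.

framework: Black-Scholes closed form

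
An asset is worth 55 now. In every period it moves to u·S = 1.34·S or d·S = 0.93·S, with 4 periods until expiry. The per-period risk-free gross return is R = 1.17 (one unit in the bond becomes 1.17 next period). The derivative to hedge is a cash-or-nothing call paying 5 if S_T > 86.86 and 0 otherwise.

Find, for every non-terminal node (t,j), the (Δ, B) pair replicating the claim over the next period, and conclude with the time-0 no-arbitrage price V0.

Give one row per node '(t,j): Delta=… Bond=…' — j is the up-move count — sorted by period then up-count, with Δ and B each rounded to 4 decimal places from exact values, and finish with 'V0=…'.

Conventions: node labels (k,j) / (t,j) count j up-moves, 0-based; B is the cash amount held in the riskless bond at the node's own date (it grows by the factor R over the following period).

Since d<R<u, set p* = (R−d)/(u−d) = 0.5854; price each node as the discounted p*-expectation of its children.
Expiry values: V(4,0)=0.0000, V(4,1)=0.0000, V(4,2)=0.0000, V(4,3)=5.0000, V(4,4)=5.0000
Node (3,0) S=44.2396: V=(p*·0.0000+(1−p*)·0.0000)/1.17=0.0000; Δ=(0.0000−0.0000)/(59.2811−41.1429)=0.0000; B=V−Δ·S=0.0000
Node (3,1) S=63.7431: V=(p*·0.0000+(1−p*)·0.0000)/1.17=0.0000; Δ=(0.0000−0.0000)/(85.4158−59.2811)=0.0000; B=V−Δ·S=0.0000
Node (3,2) S=91.8449: V=(p*·5.0000+(1−p*)·0.0000)/1.17=2.5016; Δ=(5.0000−0.0000)/(123.0722−85.4158)=0.1328; B=V−Δ·S=-9.6936
Node (3,3) S=132.3357: V=(p*·5.0000+(1−p*)·5.0000)/1.17=4.2735; Δ=(5.0000−5.0000)/(177.3299−123.0722)=0.0000; B=V−Δ·S=4.2735
Node (2,0) S=47.5695: V=(p*·0.0000+(1−p*)·0.0000)/1.17=0.0000; Δ=(0.0000−0.0000)/(63.7431−44.2396)=0.0000; B=V−Δ·S=0.0000
Node (2,1) S=68.5410: V=(p*·2.5016+(1−p*)·0.0000)/1.17=1.2516; Δ=(2.5016−0.0000)/(91.8449−63.7431)=0.0890; B=V−Δ·S=-4.8498
Node (2,2) S=98.7580: V=(p*·4.2735+(1−p*)·2.5016)/1.17=3.0246; Δ=(4.2735−2.5016)/(132.3357−91.8449)=0.0438; B=V−Δ·S=-1.2972
Node (1,0) S=51.1500: V=(p*·1.2516+(1−p*)·0.0000)/1.17=0.6262; Δ=(1.2516−0.0000)/(68.5410−47.5695)=0.0597; B=V−Δ·S=-2.4264
Node (1,1) S=73.7000: V=(p*·3.0246+(1−p*)·1.2516)/1.17=1.9568; Δ=(3.0246−1.2516)/(98.7580−68.5410)=0.0587; B=V−Δ·S=-2.3677
Node (0,0) S=55.0000: V=(p*·1.9568+(1−p*)·0.6262)/1.17=1.2009; Δ=(1.9568−0.6262)/(73.7000−51.1500)=0.0590; B=V−Δ·S=-2.0445
Verification: the root portfolio costs Δ(0,0)·S0 + B(0,0) = 1.2009, matching V0.

(0,0): Delta=0.0590 Bond=-2.0445
(1,0): Delta=0.0597 Bond=-2.4264
(1,1): Delta=0.0587 Bond=-2.3677
(2,0): Delta=0.0000 Bond=0.0000
(2,1): Delta=0.0890 Bond=-4.8498
(2,2): Delta=0.0438 Bond=-1.2972
(3,0): Delta=0.0000 Bond=0.0000
(3,1): Delta=0.0000 Bond=0.0000
(3,2): Delta=0.1328 Bond=-9.6936
(3,3): Delta=0.0000 Bond=4.2735
V0=1.2009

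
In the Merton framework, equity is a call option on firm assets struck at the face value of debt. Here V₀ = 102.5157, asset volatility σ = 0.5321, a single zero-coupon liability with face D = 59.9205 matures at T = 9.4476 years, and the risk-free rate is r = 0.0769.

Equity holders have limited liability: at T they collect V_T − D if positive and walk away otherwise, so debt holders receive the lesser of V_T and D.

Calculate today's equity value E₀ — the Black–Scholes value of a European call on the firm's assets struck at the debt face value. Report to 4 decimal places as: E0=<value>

Apply the equity-as-call identities (strike 59.9205, horizon 9.4476 years):
d₁ = [ln(V₀/D) + (r + σ²/2)T] / (σ√T)
   = [ln(102.5157/59.9205) + (0.0769 + 0.5·0.5321²)·9.4476] / (0.5321·√9.4476)
   = [0.536997 + 2.063972] / 1.635513 = 1.590308
d₂ = d₁ − σ√T = 1.590308 − 1.635513 = -0.045205
N(d₁) = 0.944117,  N(d₂) = 0.481972,  e^(−rT) = 0.483589
E₀ = V₀·N(d₁) − D·e^(−rT)·N(d₂)
   = 102.5157·0.944117 − 59.9205·0.483589·0.481972 = 82.820803

E0=82.8208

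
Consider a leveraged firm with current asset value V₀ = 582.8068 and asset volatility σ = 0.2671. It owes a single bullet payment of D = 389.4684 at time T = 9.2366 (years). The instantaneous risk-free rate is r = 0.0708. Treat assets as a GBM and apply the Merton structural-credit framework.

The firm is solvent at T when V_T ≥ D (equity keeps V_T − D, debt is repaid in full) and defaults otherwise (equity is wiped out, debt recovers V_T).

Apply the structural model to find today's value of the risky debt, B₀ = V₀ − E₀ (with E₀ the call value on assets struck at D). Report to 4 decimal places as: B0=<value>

Equity is a call on the firm's assets struck at D = 389.4684:
d₁ = [ln(V₀/D) + (r + σ²/2)T] / (σ√T)
   = [ln(582.8068/389.4684) + (0.0708 + 0.5·0.2671²)·9.2366] / (0.2671·√9.2366)
   = [0.403073 + 0.983432] / 0.811764 = 1.708014
d₂ = d₁ − σ√T = 1.708014 − 0.811764 = 0.896250
N(d₁) = 0.956183,  N(d₂) = 0.814940,  e^(−rT) = 0.519987
E₀ = V₀·N(d₁) − D·e^(−rT)·N(d₂)
   = 582.8068·0.956183 − 389.4684·0.519987·0.814940 = 392.229509
B₀ = V₀ − E₀ = 582.8068 − 392.229509 = 190.577291

B0=190.5773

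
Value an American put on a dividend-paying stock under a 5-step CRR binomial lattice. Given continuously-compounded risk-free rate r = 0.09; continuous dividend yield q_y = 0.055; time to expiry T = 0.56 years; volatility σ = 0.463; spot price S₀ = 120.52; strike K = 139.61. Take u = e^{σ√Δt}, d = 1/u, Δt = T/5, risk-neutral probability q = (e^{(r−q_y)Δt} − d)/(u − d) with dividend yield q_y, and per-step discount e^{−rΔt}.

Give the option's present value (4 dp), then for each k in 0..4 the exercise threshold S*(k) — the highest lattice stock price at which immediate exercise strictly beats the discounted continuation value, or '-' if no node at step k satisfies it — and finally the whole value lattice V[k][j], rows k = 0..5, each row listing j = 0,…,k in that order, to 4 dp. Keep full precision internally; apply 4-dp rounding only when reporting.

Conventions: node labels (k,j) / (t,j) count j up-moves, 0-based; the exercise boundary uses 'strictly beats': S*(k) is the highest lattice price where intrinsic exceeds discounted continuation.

price = 26.5668
boundary = - - 88.4040 103.2204 120.5200
tree:
26.5668
37.7464 14.7268
51.2060 23.6149 5.1770
63.8957 36.3896 9.9413 0.0000
74.7638 51.2060 19.0900 0.0000 0.0000
84.0719 63.8957 36.3896 0.0000 0.0000 0.0000

Δt=0.11200, u=1.16760, d=0.85646, q=0.47396, disc=e^(-rΔt)=0.98997
k=5 terminal: V=max(K-S,0) → 84.0719 63.8957 36.3896 0.0000 0.0000 0.0000
k=4: j=0 S=64.8462 intr=74.7638 cont=73.7618 V=74.7638[EX]; j=1 S=88.4040 intr=51.2060 cont=50.3487 V=51.2060[EX]; j=2 S=120.5200 intr=19.0900 cont=18.9503 V=19.0900[EX]; j=3 S=164.3034 intr=0.0000 cont=0.0000 V=0.0000[hold]; j=4 S=223.9927 intr=0.0000 cont=0.0000 V=0.0000[hold]  S*(4)=120.5200
k=3: j=0 S=75.7143 intr=63.8957 cont=62.9604 V=63.8957[EX]; j=1 S=103.2204 intr=36.3896 cont=35.6233 V=36.3896[EX]; j=2 S=140.7190 intr=0.0000 cont=9.9413 V=9.9413[hold]; j=3 S=191.8404 intr=0.0000 cont=0.0000 V=0.0000[hold]  S*(3)=103.2204
k=2: j=0 S=88.4040 intr=51.2060 cont=50.3487 V=51.2060[EX]; j=1 S=120.5200 intr=19.0900 cont=23.6149 V=23.6149[hold]; j=2 S=164.3034 intr=0.0000 cont=5.1770 V=5.1770[hold]  S*(2)=88.4040
k=1: j=0 S=103.2204 intr=36.3896 cont=37.7464 V=37.7464[hold]; j=1 S=140.7190 intr=0.0000 cont=14.7268 V=14.7268[hold]  S*(1)=-
k=0: j=0 S=120.5200 intr=19.0900 cont=26.5668 V=26.5668[hold]  S*(0)=-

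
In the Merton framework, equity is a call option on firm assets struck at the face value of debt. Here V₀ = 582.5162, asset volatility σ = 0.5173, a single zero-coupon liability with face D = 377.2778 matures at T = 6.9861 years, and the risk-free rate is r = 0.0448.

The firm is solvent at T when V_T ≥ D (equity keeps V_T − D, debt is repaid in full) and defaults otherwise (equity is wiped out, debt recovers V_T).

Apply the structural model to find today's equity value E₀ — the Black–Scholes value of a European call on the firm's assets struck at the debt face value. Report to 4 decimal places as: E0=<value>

E0=395.9367

Apply the equity-as-call identities (strike 377.2778, horizon 6.9861 years):
d₁ = [ln(V₀/D) + (r + σ²/2)T] / (σ√T)
   = [ln(582.5162/377.2778) + (0.0448 + 0.5·0.5173²)·6.9861] / (0.5173·√6.9861)
   = [0.434375 + 1.247715] / 1.367288 = 1.230239
d₂ = d₁ − σ√T = 1.230239 − 1.367288 = -0.137049
N(d₁) = 0.890696,  N(d₂) = 0.445496,  e^(−rT) = 0.731267
E₀ = V₀·N(d₁) − D·e^(−rT)·N(d₂)
   = 582.5162·0.890696 − 377.2778·0.731267·0.445496 = 395.936738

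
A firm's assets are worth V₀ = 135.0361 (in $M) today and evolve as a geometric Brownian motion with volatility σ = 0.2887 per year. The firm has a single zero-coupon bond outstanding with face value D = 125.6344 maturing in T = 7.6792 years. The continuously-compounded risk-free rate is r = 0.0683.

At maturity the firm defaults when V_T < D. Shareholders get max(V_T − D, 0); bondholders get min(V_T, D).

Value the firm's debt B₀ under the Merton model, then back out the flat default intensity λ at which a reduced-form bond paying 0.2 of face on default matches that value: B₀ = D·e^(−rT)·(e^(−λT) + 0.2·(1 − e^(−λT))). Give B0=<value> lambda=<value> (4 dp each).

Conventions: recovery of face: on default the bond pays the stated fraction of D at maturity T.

With assets at 135.0361 and a single debt payment of 125.6344 at 7.6792 years:
d₁ = [ln(V₀/D) + (r + σ²/2)T] / (σ√T)
   = [ln(135.0361/125.6344) + (0.0683 + 0.5·0.2887²)·7.6792] / (0.2887·√7.6792)
   = [0.072166 + 0.844511] / 0.800027 = 1.145807
d₂ = d₁ − σ√T = 1.145807 − 0.800027 = 0.345780
N(d₁) = 0.874063,  N(d₂) = 0.635246,  e^(−rT) = 0.591858
E₀ = V₀·N(d₁) − D·e^(−rT)·N(d₂)
   = 135.0361·0.874063 − 125.6344·0.591858·0.635246 = 70.794590
B₀ = V₀ − E₀ = 135.0361 − 70.794590 = 64.241510
e^(−λT) = (B₀·e^(rT)/D − 0.2)/(1 − 0.2) = (64.2415·1.689596/125.6344 − 0.2)/0.8 = 0.82994080
λ = −ln(0.82994080)/7.6792 = 0.024273

B0=64.2415 lambda=0.0243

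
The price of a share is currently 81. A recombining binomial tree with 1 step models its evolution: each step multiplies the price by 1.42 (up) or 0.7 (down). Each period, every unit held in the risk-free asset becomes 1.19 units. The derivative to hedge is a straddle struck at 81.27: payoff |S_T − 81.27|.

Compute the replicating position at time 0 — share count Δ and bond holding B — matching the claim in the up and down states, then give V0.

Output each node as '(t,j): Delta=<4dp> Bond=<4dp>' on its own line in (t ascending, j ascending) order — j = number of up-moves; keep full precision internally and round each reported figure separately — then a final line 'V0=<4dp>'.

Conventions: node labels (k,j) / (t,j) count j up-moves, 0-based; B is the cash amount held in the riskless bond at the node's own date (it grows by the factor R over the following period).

No-arbitrage ⇒ martingale measure with p* = (R−d)/(u−d) = 0.6806.
Terminal payoffs: V(1,0)=24.5700, V(1,1)=33.7500
(0,0): S=81.0000. Δ = (V_up−V_dn)/(S_up−S_dn) = (33.7500−24.5700)/(115.0200−56.7000) = 0.1574. V = [p*·33.7500 + (1−p*)·24.5700]/1.19 = 25.8971. B = V − Δ·S = 13.1471.
As a check, the time-0 holding Δ(0,0)·S0 + B(0,0) comes to 25.8971 — exactly V0.

(0,0): Delta=0.1574 Bond=13.1471
V0=25.8971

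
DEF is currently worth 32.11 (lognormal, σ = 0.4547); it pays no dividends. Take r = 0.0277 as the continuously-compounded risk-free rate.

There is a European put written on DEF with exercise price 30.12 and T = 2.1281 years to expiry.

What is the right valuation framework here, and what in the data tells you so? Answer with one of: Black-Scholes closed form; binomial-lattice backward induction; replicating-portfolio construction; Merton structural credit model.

framework: Black-Scholes closed form

Key observation: everything needed for the exact continuous-time valuation of the European put on DEF (strike 30.12) is given, and no feature rules the closed form out.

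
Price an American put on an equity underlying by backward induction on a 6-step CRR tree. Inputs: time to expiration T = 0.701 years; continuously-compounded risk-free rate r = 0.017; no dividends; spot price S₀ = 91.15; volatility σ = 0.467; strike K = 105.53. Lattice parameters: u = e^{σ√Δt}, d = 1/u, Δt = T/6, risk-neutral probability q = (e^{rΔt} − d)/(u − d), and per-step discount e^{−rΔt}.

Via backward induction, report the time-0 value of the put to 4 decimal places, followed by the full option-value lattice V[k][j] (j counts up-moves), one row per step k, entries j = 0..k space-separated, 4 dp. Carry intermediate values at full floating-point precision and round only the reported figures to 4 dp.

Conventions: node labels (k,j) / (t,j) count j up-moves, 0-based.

price = 23.3523
tree:
23.3523
31.0646 14.6276
39.8526 21.1421 7.2363
49.0644 29.4825 11.6893 2.1720
57.3951 39.2918 18.3847 4.0785 0.0000
64.4968 49.0644 27.8279 7.6582 0.0000 0.0000
70.5506 57.3951 39.2918 14.3800 0.0000 0.0000 0.0000

params: Δt=0.11683 u=1.17307 d=0.85246 q=0.46638 e^(-rΔt)=0.99802
t_6 payoffs: 70.5506 57.3951 39.2918 14.3800 0.0000 0.0000 0.0000
k=5: node(5,0) S=41.0332 payoff=64.4968 vs cont=64.2874 → 64.4968 [stop]  node(5,1) S=56.4656 payoff=49.0644 vs cont=48.8550 → 49.0644 [stop]  node(5,2) S=77.7021 payoff=27.8279 vs cont=27.6186 → 27.8279 [stop]  node(5,3) S=106.9254 payoff=0.0000 vs cont=7.6582 → 7.6582 [wait]  node(5,4) S=147.1395 payoff=0.0000 vs cont=0.0000 → 0.0000 [wait]  node(5,5) S=202.4778 payoff=0.0000 vs cont=0.0000 → 0.0000 [wait]
k=4: node(4,0) S=48.1349 payoff=57.3951 vs cont=57.1857 → 57.3951 [stop]  node(4,1) S=66.2382 payoff=39.2918 vs cont=39.0824 → 39.2918 [stop]  node(4,2) S=91.1500 payoff=14.3800 vs cont=18.3847 → 18.3847 [wait]  node(4,3) S=125.4310 payoff=0.0000 vs cont=4.0785 → 4.0785 [wait]  node(4,4) S=172.6050 payoff=0.0000 vs cont=0.0000 → 0.0000 [wait]
k=3: node(3,0) S=56.4656 payoff=49.0644 vs cont=48.8550 → 49.0644 [stop]  node(3,1) S=77.7021 payoff=27.8279 vs cont=29.4825 → 29.4825 [wait]  node(3,2) S=106.9254 payoff=0.0000 vs cont=11.6893 → 11.6893 [wait]  node(3,3) S=147.1395 payoff=0.0000 vs cont=2.1720 → 2.1720 [wait]
k=2: node(2,0) S=66.2382 payoff=39.2918 vs cont=39.8526 → 39.8526 [wait]  node(2,1) S=91.1500 payoff=14.3800 vs cont=21.1421 → 21.1421 [wait]  node(2,2) S=125.4310 payoff=0.0000 vs cont=7.2363 → 7.2363 [wait]
k=1: node(1,0) S=77.7021 payoff=27.8279 vs cont=31.0646 → 31.0646 [wait]  node(1,1) S=106.9254 payoff=0.0000 vs cont=14.6276 → 14.6276 [wait]
k=0: node(0,0) S=91.1500 payoff=14.3800 vs cont=23.3523 → 23.3523 [wait]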